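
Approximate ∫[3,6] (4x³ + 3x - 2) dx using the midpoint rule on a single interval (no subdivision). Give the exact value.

1128

M = (b−a)·f(4.5) = 3·(376) = 1128.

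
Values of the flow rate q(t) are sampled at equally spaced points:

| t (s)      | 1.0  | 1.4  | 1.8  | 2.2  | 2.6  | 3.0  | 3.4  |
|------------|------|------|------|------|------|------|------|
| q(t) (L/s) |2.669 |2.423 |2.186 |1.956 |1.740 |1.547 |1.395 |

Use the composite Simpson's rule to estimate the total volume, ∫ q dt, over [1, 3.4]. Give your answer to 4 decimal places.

4.7493

h = 0.4, n = 6.
(h/3)·[y₀ + 4y₁ + 2y₂ + 4y₃ + 2y₄ + 4y₅ + y₆] = 0.133333·(35.620) = 4.7493.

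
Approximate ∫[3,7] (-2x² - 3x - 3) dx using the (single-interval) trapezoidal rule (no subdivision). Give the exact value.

-304

T = (b−a)/2 · [f(3) + f(7)] = 2·[(-30) + (-122)] = -304.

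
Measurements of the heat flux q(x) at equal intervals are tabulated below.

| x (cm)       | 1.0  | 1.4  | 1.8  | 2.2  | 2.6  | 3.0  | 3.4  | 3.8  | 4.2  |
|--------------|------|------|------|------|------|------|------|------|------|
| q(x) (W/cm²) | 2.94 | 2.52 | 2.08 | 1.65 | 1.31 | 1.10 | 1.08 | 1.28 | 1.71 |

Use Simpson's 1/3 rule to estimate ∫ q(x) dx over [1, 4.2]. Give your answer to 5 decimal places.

5.30533

h = 0.4, n = 8.
(h/3)·[y₀ + 4y₁ + 2y₂ + 4y₃ + 2y₄ + 4y₅ + 2y₆ + 4y₇ + y₈] = 0.133333·(39.79) = 5.30533.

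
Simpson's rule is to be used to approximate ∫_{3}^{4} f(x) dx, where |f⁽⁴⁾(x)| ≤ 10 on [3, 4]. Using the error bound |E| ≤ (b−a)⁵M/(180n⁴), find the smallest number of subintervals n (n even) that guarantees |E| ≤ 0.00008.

6

Need 10/(180n⁴) ≤ 0.00008.
n⁴ ≥ 10/(180·0.00008) = 694.444 ⇒ n ≥ 5.1335, so the smallest even n is 6. (n must be even for Simpson's rule.)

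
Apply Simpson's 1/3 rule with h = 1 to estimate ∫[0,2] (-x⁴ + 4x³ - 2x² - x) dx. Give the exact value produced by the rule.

h = (2 − 0)/2 = 1.
Nodes x₀,…,x₂ = 0, 1, 2.
f(x) = -x⁴ + 4x³ - 2x² - x: f₀=0, f₁=0, f₂=6.
(h/3)·[f₀ + 4f₁ + f₂] = 0.333333·(6) = 2.

2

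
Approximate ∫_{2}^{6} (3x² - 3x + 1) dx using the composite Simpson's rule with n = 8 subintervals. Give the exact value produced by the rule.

h = (6 − 2)/8 = 0.5.
Nodes x₀,…,x₈ = 2, 2.5, 3, 3.5, 4, 4.5, 5, 5.5, 6.
f(x) = 3x² - 3x + 1: f₀=7, f₁=12.25, f₂=19, f₃=27.25, f₄=37, f₅=48.25, f₆=61, f₇=75.25, f₈=91.
(h/3)·[f₀ + 4f₁ + 2f₂ + 4f₃ + 2f₄ + 4f₅ + 2f₆ + 4f₇ + f₈] = 0.166667·(984) = 164.

164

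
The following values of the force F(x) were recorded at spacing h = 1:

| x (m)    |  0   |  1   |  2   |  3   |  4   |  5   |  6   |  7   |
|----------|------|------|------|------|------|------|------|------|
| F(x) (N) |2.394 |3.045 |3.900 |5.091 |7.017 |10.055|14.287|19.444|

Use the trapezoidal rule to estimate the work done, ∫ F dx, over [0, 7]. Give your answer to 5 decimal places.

h = 1, n = 7.
(h/2)·[y₀ + 2y₁ + 2y₂ + 2y₃ + 2y₄ + 2y₅ + 2y₆ + y₇] = 0.5·(108.628) = 54.31400.

54.31400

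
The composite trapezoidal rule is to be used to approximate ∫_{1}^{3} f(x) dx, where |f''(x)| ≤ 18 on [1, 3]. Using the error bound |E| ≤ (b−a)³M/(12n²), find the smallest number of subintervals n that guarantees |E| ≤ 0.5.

5

Need 144/(12n²) ≤ 0.5.
n² ≥ 144/(12·0.5) = 24 ⇒ n ≥ 4.8990, so the smallest n is 5.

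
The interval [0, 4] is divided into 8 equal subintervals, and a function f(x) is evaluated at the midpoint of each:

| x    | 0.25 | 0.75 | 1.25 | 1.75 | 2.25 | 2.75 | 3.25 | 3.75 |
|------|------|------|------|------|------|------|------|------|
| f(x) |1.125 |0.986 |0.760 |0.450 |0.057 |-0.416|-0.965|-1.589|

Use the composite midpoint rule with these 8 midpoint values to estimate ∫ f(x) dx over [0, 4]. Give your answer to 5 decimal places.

0.20400

h = 0.5, n = 8.
h·[y(m₁) + y(m₂) + y(m₃) + y(m₄) + y(m₅) + y(m₆) + y(m₇) + y(m₈)] = 0.5·(0.408) = 0.20400.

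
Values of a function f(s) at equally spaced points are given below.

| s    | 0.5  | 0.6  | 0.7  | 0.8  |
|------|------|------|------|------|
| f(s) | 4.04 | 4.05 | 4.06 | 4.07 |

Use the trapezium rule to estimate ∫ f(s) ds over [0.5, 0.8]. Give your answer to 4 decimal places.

1.2165

h = 0.1, n = 3.
(h/2)·[y₀ + 2y₁ + 2y₂ + y₃] = 0.05·(24.33) = 1.2165.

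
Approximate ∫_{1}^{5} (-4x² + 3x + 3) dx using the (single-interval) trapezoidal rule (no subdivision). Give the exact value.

-160

T = (b−a)/2 · [f(1) + f(5)] = 2·[2 + (-82)] = -160.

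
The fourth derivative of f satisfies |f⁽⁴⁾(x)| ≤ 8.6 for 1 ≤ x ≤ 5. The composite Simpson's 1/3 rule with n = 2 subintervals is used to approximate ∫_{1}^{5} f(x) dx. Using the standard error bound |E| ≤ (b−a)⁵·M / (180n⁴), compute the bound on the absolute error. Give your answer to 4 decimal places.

|E| ≤ (4)⁵·8.6 / (180·2⁴) = 8806.4/2880 = 3.0578.

3.0578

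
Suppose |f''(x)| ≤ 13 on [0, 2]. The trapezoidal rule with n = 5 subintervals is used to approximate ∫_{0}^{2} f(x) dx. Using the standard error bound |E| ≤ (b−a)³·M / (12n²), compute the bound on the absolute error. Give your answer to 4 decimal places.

|E| ≤ (2)³·13 / (12·5²) = 104/300 = 0.3467.

0.3467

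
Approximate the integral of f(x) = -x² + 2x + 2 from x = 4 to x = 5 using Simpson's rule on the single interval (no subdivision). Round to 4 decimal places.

-9.3333

S = (b−a)/6 · [f(4) + 4f(4.5) + f(5)] = 0.166667·[(-6) + 4·(-9.25) + (-13)] = -9.3333.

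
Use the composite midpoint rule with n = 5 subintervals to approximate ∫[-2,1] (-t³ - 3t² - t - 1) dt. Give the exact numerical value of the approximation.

h = (1 − (-2))/5 = 0.6.
Midpoints m₁,…,m₅ = -1.7, -1.1, -0.5, 0.1, 0.7.
f(m₁)=-3.057, f(m₂)=-2.199, f(m₃)=-1.125, f(m₄)=-1.131, f(m₅)=-3.513.
h·[f(m₁) + f(m₂) + f(m₃) + f(m₄) + f(m₅)] = 0.6·(-11.025) = -6.615.

-6.615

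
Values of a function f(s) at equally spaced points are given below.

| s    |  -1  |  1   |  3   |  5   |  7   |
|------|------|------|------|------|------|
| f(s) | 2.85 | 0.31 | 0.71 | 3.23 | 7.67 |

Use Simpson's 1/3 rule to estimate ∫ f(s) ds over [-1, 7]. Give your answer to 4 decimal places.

h = 2, n = 4.
(h/3)·[y₀ + 4y₁ + 2y₂ + 4y₃ + y₄] = 0.666667·(26.10) = 17.4000.

17.4000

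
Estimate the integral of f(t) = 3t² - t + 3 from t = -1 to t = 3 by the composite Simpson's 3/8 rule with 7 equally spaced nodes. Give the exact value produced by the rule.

h = (3 − (-1))/6 = 0.666667.
Nodes t₀,…,t₆ = -1, -0.333333, 0.333333, 1, 1.666667, 2.333333, 3.
f(t) = 3t² - t + 3: f₀=7, f₁=3.666667, f₂=3, f₃=5, f₄=9.666667, f₅=17, f₆=27.
(3h/8)·[f₀ + 3f₁ + 3f₂ + 2f₃ + 3f₄ + 3f₅ + f₆] = 0.25·(144) = 36.

36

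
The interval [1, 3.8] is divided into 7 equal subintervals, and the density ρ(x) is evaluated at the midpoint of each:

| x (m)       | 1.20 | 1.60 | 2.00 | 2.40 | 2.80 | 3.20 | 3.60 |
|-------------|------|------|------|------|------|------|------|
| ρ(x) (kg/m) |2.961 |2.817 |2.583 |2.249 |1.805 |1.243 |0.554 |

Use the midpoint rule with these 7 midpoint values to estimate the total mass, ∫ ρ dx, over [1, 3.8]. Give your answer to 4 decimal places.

5.6848

h = 0.4, n = 7.
h·[y(m₁) + y(m₂) + y(m₃) + y(m₄) + y(m₅) + y(m₆) + y(m₇)] = 0.4·(14.212) = 5.6848.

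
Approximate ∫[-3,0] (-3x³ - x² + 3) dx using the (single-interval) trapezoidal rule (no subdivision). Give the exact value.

117

T = (b−a)/2 · [f(-3) + f(0)] = 1.5·[75 + 3] = 117.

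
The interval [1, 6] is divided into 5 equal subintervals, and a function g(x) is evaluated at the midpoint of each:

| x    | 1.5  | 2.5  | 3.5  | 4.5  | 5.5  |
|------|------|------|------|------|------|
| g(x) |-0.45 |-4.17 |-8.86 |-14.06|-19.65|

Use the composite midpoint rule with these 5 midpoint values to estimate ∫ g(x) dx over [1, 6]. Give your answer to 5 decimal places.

-47.19000

h = 1, n = 5.
h·[y(m₁) + y(m₂) + y(m₃) + y(m₄) + y(m₅)] = 1·(-47.19) = -47.19000.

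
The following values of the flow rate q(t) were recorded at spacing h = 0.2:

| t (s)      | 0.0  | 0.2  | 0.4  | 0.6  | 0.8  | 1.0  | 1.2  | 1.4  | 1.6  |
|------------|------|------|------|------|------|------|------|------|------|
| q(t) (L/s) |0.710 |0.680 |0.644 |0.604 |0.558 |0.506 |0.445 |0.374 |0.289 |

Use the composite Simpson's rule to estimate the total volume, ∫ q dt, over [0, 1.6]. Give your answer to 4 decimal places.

0.8633

h = 0.2, n = 8.
(h/3)·[y₀ + 4y₁ + 2y₂ + 4y₃ + 2y₄ + 4y₅ + 2y₆ + 4y₇ + y₈] = 0.066667·(12.949) = 0.8633.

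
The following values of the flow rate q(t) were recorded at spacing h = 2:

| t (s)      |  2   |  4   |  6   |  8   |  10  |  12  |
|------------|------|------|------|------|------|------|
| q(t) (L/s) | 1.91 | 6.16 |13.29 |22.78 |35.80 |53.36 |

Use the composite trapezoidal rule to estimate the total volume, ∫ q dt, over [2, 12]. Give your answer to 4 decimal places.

211.3300

h = 2, n = 5.
(h/2)·[y₀ + 2y₁ + 2y₂ + 2y₃ + 2y₄ + y₅] = 1·(211.33) = 211.3300.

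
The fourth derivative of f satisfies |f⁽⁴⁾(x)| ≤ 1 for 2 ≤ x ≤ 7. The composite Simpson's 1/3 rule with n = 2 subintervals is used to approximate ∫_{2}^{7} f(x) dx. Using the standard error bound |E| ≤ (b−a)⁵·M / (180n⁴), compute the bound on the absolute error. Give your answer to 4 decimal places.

1.0851

|E| ≤ (5)⁵·1 / (180·2⁴) = 3125/2880 = 1.0851.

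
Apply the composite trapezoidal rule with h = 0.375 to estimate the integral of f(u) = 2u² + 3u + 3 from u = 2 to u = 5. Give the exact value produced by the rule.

118.640625

h = (5 − 2)/8 = 0.375.
Nodes u₀,…,u₈ = 2, 2.375, 2.75, 3.125, 3.5, 3.875, 4.25, 4.625, 5.
f(u) = 2u² + 3u + 3: f₀=17, f₁=21.40625, f₂=26.375, f₃=31.90625, f₄=38, f₅=44.65625, f₆=51.875, f₇=59.65625, f₈=68.
(h/2)·[f₀ + 2f₁ + 2f₂ + 2f₃ + 2f₄ + 2f₅ + 2f₆ + 2f₇ + f₈] = 0.1875·(632.75) = 118.640625.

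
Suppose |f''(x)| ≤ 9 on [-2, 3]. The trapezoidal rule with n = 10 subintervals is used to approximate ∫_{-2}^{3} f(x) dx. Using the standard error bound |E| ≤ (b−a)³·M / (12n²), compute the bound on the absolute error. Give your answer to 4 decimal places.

0.9375

|E| ≤ (5)³·9 / (12·10²) = 1125/1200 = 0.9375.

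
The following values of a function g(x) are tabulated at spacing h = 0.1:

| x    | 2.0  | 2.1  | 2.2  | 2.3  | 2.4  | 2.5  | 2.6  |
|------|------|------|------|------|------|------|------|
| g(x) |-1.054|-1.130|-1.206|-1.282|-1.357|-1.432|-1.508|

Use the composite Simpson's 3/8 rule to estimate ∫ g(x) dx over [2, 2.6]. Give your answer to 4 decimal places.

-0.7688

h = 0.1, n = 6.
(3h/8)·[y₀ + 3y₁ + 3y₂ + 2y₃ + 3y₄ + 3y₅ + y₆] = 0.0375·(-20.501) = -0.7688.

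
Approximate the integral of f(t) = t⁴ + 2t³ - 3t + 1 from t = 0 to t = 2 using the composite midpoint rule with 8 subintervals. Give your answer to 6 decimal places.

h = (2 − 0)/8 = 0.25.
Midpoints m₁,…,m₈ = 0.125, 0.375, 0.625, 0.875, 1.125, 1.375, 1.625, 1.875.
f(m₁)=0.629150390625, f(m₂)=0.000244140625, f(m₃)=-0.234130859375, f(m₄)=0.301025390625, f(m₅)=2.074462890625, f(m₆)=5.648681640625, f(m₇)=11.679931640625, f(m₈)=20.918212890625.
h·[f(m₁) + f(m₂) + f(m₃) + f(m₄) + f(m₅) + f(m₆) + f(m₇) + f(m₈)] = 0.25·(41.017578125) = 10.254395.

10.254395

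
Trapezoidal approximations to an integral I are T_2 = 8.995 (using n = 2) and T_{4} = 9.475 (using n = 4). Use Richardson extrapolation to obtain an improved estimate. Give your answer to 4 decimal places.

9.6350

R = (4·T_{4} − T_2) / 3 = (4·9.475 − 8.995)/3 = (28.905)/3 = 9.6350.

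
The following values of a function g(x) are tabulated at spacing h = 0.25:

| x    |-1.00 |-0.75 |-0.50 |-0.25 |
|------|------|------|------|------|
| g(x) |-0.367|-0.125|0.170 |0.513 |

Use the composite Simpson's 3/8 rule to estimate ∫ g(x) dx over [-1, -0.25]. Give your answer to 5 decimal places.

h = 0.25, n = 3.
(3h/8)·[y₀ + 3y₁ + 3y₂ + y₃] = 0.09375·(0.281) = 0.02634.

0.02634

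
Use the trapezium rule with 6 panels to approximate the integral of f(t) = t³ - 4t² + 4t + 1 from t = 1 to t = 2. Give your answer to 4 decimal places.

h = (2 − 1)/6 = 0.166667.
Nodes t₀,…,t₆ = 1, 1.166667, 1.333333, 1.5, 1.666667, 1.833333, 2.
f(t) = t³ - 4t² + 4t + 1: f₀=2, f₁=1.810185, f₂=1.592593, f₃=1.375, f₄=1.185185, f₅=1.050926, f₆=1.
(h/2)·[f₀ + 2f₁ + 2f₂ + 2f₃ + 2f₄ + 2f₅ + f₆] = 0.083333·(17.027778) = 1.4190.

1.4190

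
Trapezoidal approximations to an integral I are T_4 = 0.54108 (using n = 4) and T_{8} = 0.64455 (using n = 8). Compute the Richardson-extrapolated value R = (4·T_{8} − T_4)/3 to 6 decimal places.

0.679040

R = (4·T_{8} − T_4) / 3 = (4·0.64455 − 0.54108)/3 = (2.03712)/3 = 0.679040.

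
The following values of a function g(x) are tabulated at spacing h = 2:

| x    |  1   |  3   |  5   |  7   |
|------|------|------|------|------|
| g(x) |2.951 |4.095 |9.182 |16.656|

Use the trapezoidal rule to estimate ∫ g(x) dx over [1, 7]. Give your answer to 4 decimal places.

46.1610

h = 2, n = 3.
(h/2)·[y₀ + 2y₁ + 2y₂ + y₃] = 1·(46.161) = 46.1610.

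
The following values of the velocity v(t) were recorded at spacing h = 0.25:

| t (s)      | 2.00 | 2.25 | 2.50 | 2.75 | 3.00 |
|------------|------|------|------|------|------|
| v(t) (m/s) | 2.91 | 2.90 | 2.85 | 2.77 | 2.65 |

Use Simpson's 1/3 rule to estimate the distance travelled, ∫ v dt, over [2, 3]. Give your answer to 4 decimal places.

2.8283

h = 0.25, n = 4.
(h/3)·[y₀ + 4y₁ + 2y₂ + 4y₃ + y₄] = 0.083333·(33.94) = 2.8283.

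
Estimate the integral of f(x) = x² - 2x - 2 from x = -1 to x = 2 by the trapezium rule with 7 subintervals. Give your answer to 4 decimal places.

h = (2 − (-1))/7 = 0.428571.
Nodes x₀,…,x₇ = -1, -0.571429, -0.142857, 0.285714, 0.714286, 1.142857, 1.571429, 2.
f(x) = x² - 2x - 2: f₀=1, f₁=-0.530612, f₂=-1.693878, f₃=-2.489796, f₄=-2.918367, f₅=-2.979592, f₆=-2.673469, f₇=-2.
(h/2)·[f₀ + 2f₁ + 2f₂ + 2f₃ + 2f₄ + 2f₅ + 2f₆ + f₇] = 0.214286·(-27.571429) = -5.9082.

-5.9082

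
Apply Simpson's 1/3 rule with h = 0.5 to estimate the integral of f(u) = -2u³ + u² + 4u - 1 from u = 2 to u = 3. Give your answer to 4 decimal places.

-17.1667

h = (3 − 2)/2 = 0.5.
Nodes u₀,…,u₂ = 2, 2.5, 3.
f(u) = -2u³ + u² + 4u - 1: f₀=-5, f₁=-16, f₂=-34.
(h/3)·[f₀ + 4f₁ + f₂] = 0.166667·(-103) = -17.1667.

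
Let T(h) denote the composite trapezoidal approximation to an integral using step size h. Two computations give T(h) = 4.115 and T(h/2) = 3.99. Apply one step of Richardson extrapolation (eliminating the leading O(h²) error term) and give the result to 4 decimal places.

3.9483

R = (4·T(h/2) − T(h)) / 3 = (4·3.99 − 4.115)/3 = (11.845)/3 = 3.9483.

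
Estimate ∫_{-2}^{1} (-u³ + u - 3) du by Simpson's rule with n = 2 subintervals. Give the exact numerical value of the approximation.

-6.75

h = (1 − (-2))/2 = 1.5.
Nodes u₀,…,u₂ = -2, -0.5, 1.
f(u) = -u³ + u - 3: f₀=3, f₁=-3.375, f₂=-3.
(h/3)·[f₀ + 4f₁ + f₂] = 0.5·(-13.5) = -6.75.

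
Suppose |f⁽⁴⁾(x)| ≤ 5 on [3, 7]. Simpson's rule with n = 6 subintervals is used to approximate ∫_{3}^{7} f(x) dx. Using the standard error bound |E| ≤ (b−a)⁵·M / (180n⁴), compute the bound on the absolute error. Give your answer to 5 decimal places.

|E| ≤ (4)⁵·5 / (180·6⁴) = 5120/233280 = 0.02195.

0.02195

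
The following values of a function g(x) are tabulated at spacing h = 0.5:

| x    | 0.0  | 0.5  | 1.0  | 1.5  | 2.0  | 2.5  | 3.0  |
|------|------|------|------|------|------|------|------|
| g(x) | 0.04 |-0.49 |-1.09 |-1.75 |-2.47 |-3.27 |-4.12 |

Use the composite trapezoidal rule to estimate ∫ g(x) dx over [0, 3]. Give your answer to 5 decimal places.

-5.55500

h = 0.5, n = 6.
(h/2)·[y₀ + 2y₁ + 2y₂ + 2y₃ + 2y₄ + 2y₅ + y₆] = 0.25·(-22.22) = -5.55500.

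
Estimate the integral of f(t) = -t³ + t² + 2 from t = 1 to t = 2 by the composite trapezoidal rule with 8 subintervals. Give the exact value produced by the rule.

h = (2 − 1)/8 = 0.125.
Nodes t₀,…,t₈ = 1, 1.125, 1.25, 1.375, 1.5, 1.625, 1.75, 1.875, 2.
f(t) = -t³ + t² + 2: f₀=2, f₁=1.841796875, f₂=1.609375, f₃=1.291015625, f₄=0.875, f₅=0.349609375, f₆=-0.296875, f₇=-1.076171875, f₈=-2.
(h/2)·[f₀ + 2f₁ + 2f₂ + 2f₃ + 2f₄ + 2f₅ + 2f₆ + 2f₇ + f₈] = 0.0625·(9.1875) = 0.57421875.

0.57421875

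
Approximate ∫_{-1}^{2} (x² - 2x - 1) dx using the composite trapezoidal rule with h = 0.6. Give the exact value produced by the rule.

-2.82

h = (2 − (-1))/5 = 0.6.
Nodes x₀,…,x₅ = -1, -0.4, 0.2, 0.8, 1.4, 2.
f(x) = x² - 2x - 1: f₀=2, f₁=-0.04, f₂=-1.36, f₃=-1.96, f₄=-1.84, f₅=-1.
(h/2)·[f₀ + 2f₁ + 2f₂ + 2f₃ + 2f₄ + f₅] = 0.3·(-9.4) = -2.82.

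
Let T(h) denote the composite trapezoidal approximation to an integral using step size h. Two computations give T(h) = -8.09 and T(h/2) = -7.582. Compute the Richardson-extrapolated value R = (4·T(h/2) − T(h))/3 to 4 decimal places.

R = (4·T(h/2) − T(h)) / 3 = (4·(-7.582) − (-8.09))/3 = (-22.238)/3 = -7.4127.

-7.4127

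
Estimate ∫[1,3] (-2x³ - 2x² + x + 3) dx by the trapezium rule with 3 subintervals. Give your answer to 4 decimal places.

h = (3 − 1)/3 = 0.666667.
Nodes x₀,…,x₃ = 1, 1.666667, 2.333333, 3.
f(x) = -2x³ - 2x² + x + 3: f₀=0, f₁=-10.148148, f₂=-30.962963, f₃=-66.
(h/2)·[f₀ + 2f₁ + 2f₂ + f₃] = 0.333333·(-148.222222) = -49.4074.

-49.4074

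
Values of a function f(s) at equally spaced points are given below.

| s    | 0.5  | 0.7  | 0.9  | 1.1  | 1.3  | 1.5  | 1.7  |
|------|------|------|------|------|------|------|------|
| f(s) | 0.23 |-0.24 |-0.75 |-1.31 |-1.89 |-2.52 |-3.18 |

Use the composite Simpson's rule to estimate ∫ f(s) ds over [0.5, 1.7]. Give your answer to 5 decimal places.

h = 0.2, n = 6.
(h/3)·[y₀ + 4y₁ + 2y₂ + 4y₃ + 2y₄ + 4y₅ + y₆] = 0.066667·(-24.51) = -1.63400.

-1.63400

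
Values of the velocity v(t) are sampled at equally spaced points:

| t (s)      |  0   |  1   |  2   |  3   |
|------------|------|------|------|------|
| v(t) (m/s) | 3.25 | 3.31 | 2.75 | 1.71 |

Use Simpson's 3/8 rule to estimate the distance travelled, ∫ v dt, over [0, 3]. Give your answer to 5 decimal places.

h = 1, n = 3.
(3h/8)·[y₀ + 3y₁ + 3y₂ + y₃] = 0.375·(23.14) = 8.67750.

8.67750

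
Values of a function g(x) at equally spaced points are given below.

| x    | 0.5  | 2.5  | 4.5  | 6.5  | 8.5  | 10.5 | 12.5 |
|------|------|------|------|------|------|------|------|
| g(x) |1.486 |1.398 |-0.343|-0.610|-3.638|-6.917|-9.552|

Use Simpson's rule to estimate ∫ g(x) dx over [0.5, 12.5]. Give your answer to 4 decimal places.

-27.0293

h = 2, n = 6.
(h/3)·[y₀ + 4y₁ + 2y₂ + 4y₃ + 2y₄ + 4y₅ + y₆] = 0.666667·(-40.544) = -27.0293.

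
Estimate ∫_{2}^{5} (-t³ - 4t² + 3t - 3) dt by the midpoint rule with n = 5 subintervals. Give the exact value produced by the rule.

-284.445

h = (5 − 2)/5 = 0.6.
Midpoints m₁,…,m₅ = 2.3, 2.9, 3.5, 4.1, 4.7.
f(m₁)=-29.427, f(m₂)=-52.329, f(m₃)=-84.375, f(m₄)=-126.861, f(m₅)=-181.083.
h·[f(m₁) + f(m₂) + f(m₃) + f(m₄) + f(m₅)] = 0.6·(-474.075) = -284.445.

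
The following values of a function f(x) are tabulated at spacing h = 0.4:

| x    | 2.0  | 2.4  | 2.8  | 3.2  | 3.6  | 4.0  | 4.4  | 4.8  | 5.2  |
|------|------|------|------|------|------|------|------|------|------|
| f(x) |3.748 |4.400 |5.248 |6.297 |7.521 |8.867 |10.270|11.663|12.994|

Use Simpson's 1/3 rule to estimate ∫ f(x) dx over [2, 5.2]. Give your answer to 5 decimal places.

25.03040

h = 0.4, n = 8.
(h/3)·[y₀ + 4y₁ + 2y₂ + 4y₃ + 2y₄ + 4y₅ + 2y₆ + 4y₇ + y₈] = 0.133333·(187.728) = 25.03040.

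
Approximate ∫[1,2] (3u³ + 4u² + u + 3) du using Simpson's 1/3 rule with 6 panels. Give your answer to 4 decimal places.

h = (2 − 1)/6 = 0.166667.
Nodes u₀,…,u₆ = 1, 1.166667, 1.333333, 1.5, 1.666667, 1.833333, 2.
f(u) = 3u³ + 4u² + u + 3: f₀=11, f₁=14.375, f₂=18.555556, f₃=23.625, f₄=29.666667, f₅=36.763889, f₆=45.
(h/3)·[f₀ + 4f₁ + 2f₂ + 4f₃ + 2f₄ + 4f₅ + f₆] = 0.055556·(451.5) = 25.0833.

25.0833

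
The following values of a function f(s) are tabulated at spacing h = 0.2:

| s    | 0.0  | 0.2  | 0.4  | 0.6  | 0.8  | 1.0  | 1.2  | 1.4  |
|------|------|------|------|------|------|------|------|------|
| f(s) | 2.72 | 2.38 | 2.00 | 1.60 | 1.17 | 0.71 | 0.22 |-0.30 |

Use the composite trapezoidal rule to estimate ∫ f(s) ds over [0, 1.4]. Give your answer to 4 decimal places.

1.8580

h = 0.2, n = 7.
(h/2)·[y₀ + 2y₁ + 2y₂ + 2y₃ + 2y₄ + 2y₅ + 2y₆ + y₇] = 0.1·(18.58) = 1.8580.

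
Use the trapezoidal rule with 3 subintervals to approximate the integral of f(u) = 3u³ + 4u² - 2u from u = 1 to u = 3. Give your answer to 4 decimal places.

h = (3 − 1)/3 = 0.666667.
Nodes u₀,…,u₃ = 1, 1.666667, 2.333333, 3.
f(u) = 3u³ + 4u² - 2u: f₀=5, f₁=21.666667, f₂=55.222222, f₃=111.
(h/2)·[f₀ + 2f₁ + 2f₂ + f₃] = 0.333333·(269.777778) = 89.9259.

89.9259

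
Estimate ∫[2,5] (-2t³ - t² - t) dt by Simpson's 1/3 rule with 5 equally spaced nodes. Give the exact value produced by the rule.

h = (5 − 2)/4 = 0.75.
Nodes t₀,…,t₄ = 2, 2.75, 3.5, 4.25, 5.
f(t) = -2t³ - t² - t: f₀=-22, f₁=-51.90625, f₂=-101.5, f₃=-175.84375, f₄=-280.
(h/3)·[f₀ + 4f₁ + 2f₂ + 4f₃ + f₄] = 0.25·(-1416) = -354.

-354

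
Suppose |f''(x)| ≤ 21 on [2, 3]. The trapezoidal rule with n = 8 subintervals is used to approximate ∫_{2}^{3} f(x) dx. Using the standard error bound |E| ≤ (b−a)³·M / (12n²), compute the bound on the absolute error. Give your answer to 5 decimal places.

|E| ≤ (1)³·21 / (12·8²) = 21/768 = 0.02734.

0.02734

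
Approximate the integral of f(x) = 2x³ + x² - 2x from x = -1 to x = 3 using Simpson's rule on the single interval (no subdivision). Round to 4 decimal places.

S = (b−a)/6 · [f(-1) + 4f(1) + f(3)] = 0.666667·[1 + 4·1 + 57] = 41.3333.

41.3333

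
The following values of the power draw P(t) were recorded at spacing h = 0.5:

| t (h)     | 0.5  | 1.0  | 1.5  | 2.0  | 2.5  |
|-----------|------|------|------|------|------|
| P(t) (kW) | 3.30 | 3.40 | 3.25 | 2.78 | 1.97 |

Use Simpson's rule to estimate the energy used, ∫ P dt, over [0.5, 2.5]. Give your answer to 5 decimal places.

h = 0.5, n = 4.
(h/3)·[y₀ + 4y₁ + 2y₂ + 4y₃ + y₄] = 0.166667·(36.49) = 6.08167.

6.08167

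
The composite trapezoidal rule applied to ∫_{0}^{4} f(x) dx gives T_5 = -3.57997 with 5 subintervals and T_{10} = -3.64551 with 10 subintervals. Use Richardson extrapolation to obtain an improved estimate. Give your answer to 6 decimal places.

R = (4·T_{10} − T_5) / 3 = (4·(-3.64551) − (-3.57997))/3 = (-11.00207)/3 = -3.667357.

-3.667357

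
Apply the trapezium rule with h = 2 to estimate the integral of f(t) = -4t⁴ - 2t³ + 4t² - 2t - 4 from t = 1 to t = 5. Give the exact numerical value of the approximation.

h = (5 − 1)/2 = 2.
Nodes t₀,…,t₂ = 1, 3, 5.
f(t) = -4t⁴ - 2t³ + 4t² - 2t - 4: f₀=-8, f₁=-352, f₂=-2664.
(h/2)·[f₀ + 2f₁ + f₂] = 1·(-3376) = -3376.

-3376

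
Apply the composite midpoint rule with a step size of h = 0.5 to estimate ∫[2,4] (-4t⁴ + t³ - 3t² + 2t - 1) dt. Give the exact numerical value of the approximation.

-770.53125

h = (4 − 2)/4 = 0.5.
Midpoints m₁,…,m₄ = 2.25, 2.75, 3.25, 3.75.
f(m₁)=-102.8125, f(m₂)=-226.15625, f(m₃)=-438.125, f(m₄)=-773.96875.
h·[f(m₁) + f(m₂) + f(m₃) + f(m₄)] = 0.5·(-1541.0625) = -770.53125.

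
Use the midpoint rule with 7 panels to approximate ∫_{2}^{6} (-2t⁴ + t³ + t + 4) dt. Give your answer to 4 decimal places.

-2724.2915

h = (6 − 2)/7 = 0.571429.
Midpoints m₁,…,m₇ = 2.285714, 2.857143, 3.428571, 4, 4.571429, 5.142857, 5.714286.
f(m₁)=-36.363182, f(m₂)=-103.097043, f(m₃)=-228.633070, f(m₄)=-440, f(m₅)=-769.344440, f(m₆)=-1253.930862, f(m₇)=-1936.141608.
h·[f(m₁) + f(m₂) + f(m₃) + f(m₄) + f(m₅) + f(m₆) + f(m₇)] = 0.571429·(-4767.510204) = -2724.2915.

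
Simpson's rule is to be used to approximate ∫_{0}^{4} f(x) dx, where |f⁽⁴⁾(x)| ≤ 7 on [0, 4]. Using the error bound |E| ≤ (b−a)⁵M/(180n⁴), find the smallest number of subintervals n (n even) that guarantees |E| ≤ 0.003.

12

Need 7168/(180n⁴) ≤ 0.003.
n⁴ ≥ 7168/(180·0.003) = 13274.1 ⇒ n ≥ 10.7337, so the smallest even n is 12. (n must be even for Simpson's rule.)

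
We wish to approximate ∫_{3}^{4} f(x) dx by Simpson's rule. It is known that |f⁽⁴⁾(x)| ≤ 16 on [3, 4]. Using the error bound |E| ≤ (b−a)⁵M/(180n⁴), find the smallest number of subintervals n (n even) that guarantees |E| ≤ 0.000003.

Need 16/(180n⁴) ≤ 0.000003.
n⁴ ≥ 16/(180·0.000003) = 29629.6 ⇒ n ≥ 13.1199, so the smallest even n is 14. (n must be even for Simpson's rule.)

14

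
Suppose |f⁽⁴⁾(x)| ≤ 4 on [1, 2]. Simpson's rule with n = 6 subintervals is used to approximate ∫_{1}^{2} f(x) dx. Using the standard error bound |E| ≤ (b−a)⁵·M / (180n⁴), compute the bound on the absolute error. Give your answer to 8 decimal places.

|E| ≤ (1)⁵·4 / (180·6⁴) = 4/233280 = 0.00001715.

0.00001715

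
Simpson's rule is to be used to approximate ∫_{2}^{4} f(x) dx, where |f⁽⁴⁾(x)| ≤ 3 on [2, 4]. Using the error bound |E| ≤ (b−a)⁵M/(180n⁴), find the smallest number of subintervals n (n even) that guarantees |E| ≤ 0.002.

Need 96/(180n⁴) ≤ 0.002.
n⁴ ≥ 96/(180·0.002) = 266.667 ⇒ n ≥ 4.0410, so the smallest even n is 6. (n must be even for Simpson's rule.)

6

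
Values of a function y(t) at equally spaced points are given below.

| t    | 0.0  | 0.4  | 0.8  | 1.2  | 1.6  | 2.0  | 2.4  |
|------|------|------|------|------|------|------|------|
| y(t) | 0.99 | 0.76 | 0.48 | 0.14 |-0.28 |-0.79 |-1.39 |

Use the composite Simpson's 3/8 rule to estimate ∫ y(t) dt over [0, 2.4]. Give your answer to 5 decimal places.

0.05850

h = 0.4, n = 6.
(3h/8)·[y₀ + 3y₁ + 3y₂ + 2y₃ + 3y₄ + 3y₅ + y₆] = 0.15·(0.39) = 0.05850.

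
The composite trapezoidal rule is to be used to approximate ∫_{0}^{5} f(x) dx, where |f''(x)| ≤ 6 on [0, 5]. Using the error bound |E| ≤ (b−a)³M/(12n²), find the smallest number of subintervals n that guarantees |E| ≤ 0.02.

Need 750/(12n²) ≤ 0.02.
n² ≥ 750/(12·0.02) = 3125 ⇒ n ≥ 55.9017, so the smallest n is 56.

56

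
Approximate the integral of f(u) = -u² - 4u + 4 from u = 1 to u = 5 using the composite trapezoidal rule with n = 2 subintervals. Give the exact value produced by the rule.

h = (5 − 1)/2 = 2.
Nodes u₀,…,u₂ = 1, 3, 5.
f(u) = -u² - 4u + 4: f₀=-1, f₁=-17, f₂=-41.
(h/2)·[f₀ + 2f₁ + f₂] = 1·(-76) = -76.

-76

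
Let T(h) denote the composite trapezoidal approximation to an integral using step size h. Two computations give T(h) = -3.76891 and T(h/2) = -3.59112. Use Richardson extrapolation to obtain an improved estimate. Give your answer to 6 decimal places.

R = (4·T(h/2) − T(h)) / 3 = (4·(-3.59112) − (-3.76891))/3 = (-10.59557)/3 = -3.531857.

-3.531857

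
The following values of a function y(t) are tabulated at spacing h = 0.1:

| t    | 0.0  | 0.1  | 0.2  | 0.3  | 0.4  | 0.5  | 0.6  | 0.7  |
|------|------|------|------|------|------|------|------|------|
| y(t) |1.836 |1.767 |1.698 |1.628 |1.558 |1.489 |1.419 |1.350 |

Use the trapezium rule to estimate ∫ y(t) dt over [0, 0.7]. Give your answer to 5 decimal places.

1.11520

h = 0.1, n = 7.
(h/2)·[y₀ + 2y₁ + 2y₂ + 2y₃ + 2y₄ + 2y₅ + 2y₆ + y₇] = 0.05·(22.304) = 1.11520.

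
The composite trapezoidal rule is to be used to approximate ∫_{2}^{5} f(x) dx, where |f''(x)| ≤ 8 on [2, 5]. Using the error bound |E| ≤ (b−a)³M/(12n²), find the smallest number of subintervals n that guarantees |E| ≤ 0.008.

48

Need 216/(12n²) ≤ 0.008.
n² ≥ 216/(12·0.008) = 2250 ⇒ n ≥ 47.4342, so the smallest n is 48.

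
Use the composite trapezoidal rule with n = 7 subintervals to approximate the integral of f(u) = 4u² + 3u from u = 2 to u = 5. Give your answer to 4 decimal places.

187.8673

h = (5 − 2)/7 = 0.428571.
Nodes u₀,…,u₇ = 2, 2.428571, 2.857143, 3.285714, 3.714286, 4.142857, 4.571429, 5.
f(u) = 4u² + 3u: f₀=22, f₁=30.877551, f₂=41.224490, f₃=53.040816, f₄=66.326531, f₅=81.081633, f₆=97.306122, f₇=115.
(h/2)·[f₀ + 2f₁ + 2f₂ + 2f₃ + 2f₄ + 2f₅ + 2f₆ + f₇] = 0.214286·(876.714286) = 187.8673.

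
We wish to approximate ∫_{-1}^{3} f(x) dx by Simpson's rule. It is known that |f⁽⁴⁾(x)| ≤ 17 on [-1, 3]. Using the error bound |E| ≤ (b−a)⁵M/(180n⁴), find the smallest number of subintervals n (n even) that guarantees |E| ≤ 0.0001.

32

Need 17408/(180n⁴) ≤ 0.0001.
n⁴ ≥ 17408/(180·0.0001) = 967111 ⇒ n ≥ 31.3595, so the smallest even n is 32. (n must be even for Simpson's rule.)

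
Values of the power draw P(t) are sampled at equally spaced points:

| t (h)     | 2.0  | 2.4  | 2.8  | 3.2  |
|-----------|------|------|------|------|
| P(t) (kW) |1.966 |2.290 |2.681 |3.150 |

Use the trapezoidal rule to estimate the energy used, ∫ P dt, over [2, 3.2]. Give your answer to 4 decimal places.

h = 0.4, n = 3.
(h/2)·[y₀ + 2y₁ + 2y₂ + y₃] = 0.2·(15.058) = 3.0116.

3.0116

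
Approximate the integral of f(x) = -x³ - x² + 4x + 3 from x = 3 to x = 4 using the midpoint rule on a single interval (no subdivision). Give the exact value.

-38.125

M = (b−a)·f(3.5) = 1·(-38.125) = -38.125.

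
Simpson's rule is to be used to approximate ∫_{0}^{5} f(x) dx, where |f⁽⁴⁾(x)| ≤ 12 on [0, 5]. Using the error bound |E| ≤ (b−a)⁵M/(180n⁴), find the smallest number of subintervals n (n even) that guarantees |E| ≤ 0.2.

6

Need 37500/(180n⁴) ≤ 0.2.
n⁴ ≥ 37500/(180·0.2) = 1041.67 ⇒ n ≥ 5.6811, so the smallest even n is 6. (n must be even for Simpson's rule.)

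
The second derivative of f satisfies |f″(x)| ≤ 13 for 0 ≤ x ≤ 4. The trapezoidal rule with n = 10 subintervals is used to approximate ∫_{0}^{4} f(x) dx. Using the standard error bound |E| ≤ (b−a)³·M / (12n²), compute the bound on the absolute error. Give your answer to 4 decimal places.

|E| ≤ (4)³·13 / (12·10²) = 832/1200 = 0.6933.

0.6933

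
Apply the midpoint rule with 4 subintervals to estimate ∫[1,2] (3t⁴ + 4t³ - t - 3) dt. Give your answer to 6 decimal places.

28.787842

h = (2 − 1)/4 = 0.25.
Midpoints m₁,…,m₄ = 1.125, 1.375, 1.625, 1.875.
f(m₁)=6.375732421875, f(m₂)=16.746826171875, f(m₃)=33.457763671875, f(m₄)=58.571044921875.
h·[f(m₁) + f(m₂) + f(m₃) + f(m₄)] = 0.25·(115.1513671875) = 28.787842.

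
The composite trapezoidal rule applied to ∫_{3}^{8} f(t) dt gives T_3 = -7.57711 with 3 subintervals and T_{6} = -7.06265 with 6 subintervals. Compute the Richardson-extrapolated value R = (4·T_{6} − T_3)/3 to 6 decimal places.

R = (4·T_{6} − T_3) / 3 = (4·(-7.06265) − (-7.57711))/3 = (-20.67349)/3 = -6.891163.

-6.891163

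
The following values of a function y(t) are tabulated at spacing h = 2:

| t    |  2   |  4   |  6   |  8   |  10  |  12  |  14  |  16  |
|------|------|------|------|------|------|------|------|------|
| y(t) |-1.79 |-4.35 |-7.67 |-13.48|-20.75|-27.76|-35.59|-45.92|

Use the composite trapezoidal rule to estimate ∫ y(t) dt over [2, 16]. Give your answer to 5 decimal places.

-266.91000

h = 2, n = 7.
(h/2)·[y₀ + 2y₁ + 2y₂ + 2y₃ + 2y₄ + 2y₅ + 2y₆ + y₇] = 1·(-266.91) = -266.91000.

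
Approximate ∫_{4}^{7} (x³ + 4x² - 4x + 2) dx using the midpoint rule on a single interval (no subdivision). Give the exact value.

802.125

M = (b−a)·f(5.5) = 3·(267.375) = 802.125.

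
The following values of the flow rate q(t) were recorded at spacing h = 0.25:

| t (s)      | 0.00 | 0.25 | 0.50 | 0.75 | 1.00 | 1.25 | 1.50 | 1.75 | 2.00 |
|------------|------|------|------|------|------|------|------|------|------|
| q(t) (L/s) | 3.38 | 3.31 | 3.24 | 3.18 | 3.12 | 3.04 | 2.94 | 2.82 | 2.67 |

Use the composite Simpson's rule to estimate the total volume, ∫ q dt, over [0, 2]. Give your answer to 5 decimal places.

6.17083

h = 0.25, n = 8.
(h/3)·[y₀ + 4y₁ + 2y₂ + 4y₃ + 2y₄ + 4y₅ + 2y₆ + 4y₇ + y₈] = 0.083333·(74.05) = 6.17083.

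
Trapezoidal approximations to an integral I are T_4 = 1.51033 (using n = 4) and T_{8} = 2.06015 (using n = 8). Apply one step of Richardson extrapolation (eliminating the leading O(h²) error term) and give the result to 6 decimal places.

R = (4·T_{8} − T_4) / 3 = (4·2.06015 − 1.51033)/3 = (6.73027)/3 = 2.243423.

2.243423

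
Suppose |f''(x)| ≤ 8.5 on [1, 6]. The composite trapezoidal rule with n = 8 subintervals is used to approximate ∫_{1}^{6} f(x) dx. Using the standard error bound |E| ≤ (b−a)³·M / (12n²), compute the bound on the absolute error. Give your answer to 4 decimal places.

1.3835

|E| ≤ (5)³·8.5 / (12·8²) = 1062.5/768 = 1.3835.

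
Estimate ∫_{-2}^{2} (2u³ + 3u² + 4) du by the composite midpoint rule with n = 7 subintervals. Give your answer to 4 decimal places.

h = (2 − (-2))/7 = 0.571429.
Midpoints m₁,…,m₇ = -1.714286, -1.142857, -0.571429, 0, 0.571429, 1.142857, 1.714286.
f(m₁)=2.740525, f(m₂)=4.932945, f(m₃)=4.606414, f(m₄)=4, f(m₅)=5.352770, f(m₆)=10.903790, f(m₇)=22.892128.
h·[f(m₁) + f(m₂) + f(m₃) + f(m₄) + f(m₅) + f(m₆) + f(m₇)] = 0.571429·(55.428571) = 31.6735.

31.6735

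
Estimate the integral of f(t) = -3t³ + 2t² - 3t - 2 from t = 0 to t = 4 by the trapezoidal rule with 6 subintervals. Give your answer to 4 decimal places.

-186.0741

h = (4 − 0)/6 = 0.666667.
Nodes t₀,…,t₆ = 0, 0.666667, 1.333333, 2, 2.666667, 3.333333, 4.
f(t) = -3t³ + 2t² - 3t - 2: f₀=-2, f₁=-4, f₂=-9.555556, f₃=-24, f₄=-52.666667, f₅=-100.888889, f₆=-174.
(h/2)·[f₀ + 2f₁ + 2f₂ + 2f₃ + 2f₄ + 2f₅ + f₆] = 0.333333·(-558.222222) = -186.0741.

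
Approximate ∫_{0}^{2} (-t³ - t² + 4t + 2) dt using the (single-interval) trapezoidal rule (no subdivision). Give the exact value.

0

T = (b−a)/2 · [f(0) + f(2)] = 1·[2 + (-2)] = 0.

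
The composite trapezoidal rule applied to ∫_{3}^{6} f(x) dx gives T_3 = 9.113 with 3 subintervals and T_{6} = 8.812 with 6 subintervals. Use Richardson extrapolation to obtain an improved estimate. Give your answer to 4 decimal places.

R = (4·T_{6} − T_3) / 3 = (4·8.812 − 9.113)/3 = (26.135)/3 = 8.7117.

8.7117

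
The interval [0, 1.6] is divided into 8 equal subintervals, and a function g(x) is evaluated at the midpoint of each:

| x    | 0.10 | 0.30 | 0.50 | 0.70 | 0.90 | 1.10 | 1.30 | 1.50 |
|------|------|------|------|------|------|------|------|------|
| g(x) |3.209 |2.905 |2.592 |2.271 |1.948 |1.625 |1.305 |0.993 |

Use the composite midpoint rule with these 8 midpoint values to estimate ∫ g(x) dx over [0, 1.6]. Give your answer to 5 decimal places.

h = 0.2, n = 8.
h·[y(m₁) + y(m₂) + y(m₃) + y(m₄) + y(m₅) + y(m₆) + y(m₇) + y(m₈)] = 0.2·(16.848) = 3.36960.

3.36960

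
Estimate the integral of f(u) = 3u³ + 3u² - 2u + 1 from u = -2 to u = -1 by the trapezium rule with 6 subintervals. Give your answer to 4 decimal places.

h = (-1 − (-2))/6 = 0.166667.
Nodes u₀,…,u₆ = -2, -1.833333, -1.666667, -1.5, -1.333333, -1.166667, -1.
f(u) = 3u³ + 3u² - 2u + 1: f₀=-7, f₁=-3.736111, f₂=-1.222222, f₃=0.625, f₄=1.888889, f₅=2.652778, f₆=3.
(h/2)·[f₀ + 2f₁ + 2f₂ + 2f₃ + 2f₄ + 2f₅ + f₆] = 0.083333·(-3.583333) = -0.2986.

-0.2986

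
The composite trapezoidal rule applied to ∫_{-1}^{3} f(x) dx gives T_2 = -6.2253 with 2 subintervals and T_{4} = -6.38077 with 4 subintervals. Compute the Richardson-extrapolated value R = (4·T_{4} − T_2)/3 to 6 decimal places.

R = (4·T_{4} − T_2) / 3 = (4·(-6.38077) − (-6.2253))/3 = (-19.29778)/3 = -6.432593.

-6.432593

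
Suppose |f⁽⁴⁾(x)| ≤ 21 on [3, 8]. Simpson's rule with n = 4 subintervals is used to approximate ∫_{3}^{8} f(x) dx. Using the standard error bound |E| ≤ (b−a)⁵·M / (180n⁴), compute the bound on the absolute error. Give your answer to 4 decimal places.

|E| ≤ (5)⁵·21 / (180·4⁴) = 65625/46080 = 1.4242.

1.4242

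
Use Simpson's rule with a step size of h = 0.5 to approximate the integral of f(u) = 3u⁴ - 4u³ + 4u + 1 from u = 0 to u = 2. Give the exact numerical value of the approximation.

13.25

h = (2 − 0)/4 = 0.5.
Nodes u₀,…,u₄ = 0, 0.5, 1, 1.5, 2.
f(u) = 3u⁴ - 4u³ + 4u + 1: f₀=1, f₁=2.6875, f₂=4, f₃=8.6875, f₄=25.
(h/3)·[f₀ + 4f₁ + 2f₂ + 4f₃ + f₄] = 0.166667·(79.5) = 13.25.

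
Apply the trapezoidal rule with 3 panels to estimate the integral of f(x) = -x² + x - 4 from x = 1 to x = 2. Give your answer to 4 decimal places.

-4.8519

h = (2 − 1)/3 = 0.333333.
Nodes x₀,…,x₃ = 1, 1.333333, 1.666667, 2.
f(x) = -x² + x - 4: f₀=-4, f₁=-4.444444, f₂=-5.111111, f₃=-6.
(h/2)·[f₀ + 2f₁ + 2f₂ + f₃] = 0.166667·(-29.111111) = -4.8519.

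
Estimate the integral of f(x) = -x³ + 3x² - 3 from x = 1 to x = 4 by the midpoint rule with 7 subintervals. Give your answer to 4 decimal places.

h = (4 − 1)/7 = 0.428571.
Midpoints m₁,…,m₇ = 1.214286, 1.642857, 2.071429, 2.5, 2.928571, 3.357143, 3.785714.
f(m₁)=-0.366983, f(m₂)=0.662901, f(m₃)=0.984329, f(m₄)=0.125, f(m₅)=-2.387391, f(m₆)=-7.025146, f(m₇)=-14.260569.
h·[f(m₁) + f(m₂) + f(m₃) + f(m₄) + f(m₅) + f(m₆) + f(m₇)] = 0.428571·(-22.267857) = -9.5434.

-9.5434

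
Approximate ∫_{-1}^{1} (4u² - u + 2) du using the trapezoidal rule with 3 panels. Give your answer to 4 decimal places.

7.2593

h = (1 − (-1))/3 = 0.666667.
Nodes u₀,…,u₃ = -1, -0.333333, 0.333333, 1.
f(u) = 4u² - u + 2: f₀=7, f₁=2.777778, f₂=2.111111, f₃=5.
(h/2)·[f₀ + 2f₁ + 2f₂ + f₃] = 0.333333·(21.777778) = 7.2593.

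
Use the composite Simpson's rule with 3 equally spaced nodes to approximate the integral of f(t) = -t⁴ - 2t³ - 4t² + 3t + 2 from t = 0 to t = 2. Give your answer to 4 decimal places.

-15.3333

h = (2 − 0)/2 = 1.
Nodes t₀,…,t₂ = 0, 1, 2.
f(t) = -t⁴ - 2t³ - 4t² + 3t + 2: f₀=2, f₁=-2, f₂=-40.
(h/3)·[f₀ + 4f₁ + f₂] = 0.333333·(-46) = -15.3333.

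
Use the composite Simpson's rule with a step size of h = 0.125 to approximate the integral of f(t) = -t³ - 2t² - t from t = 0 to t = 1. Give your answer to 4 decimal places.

-1.4167

h = (1 − 0)/8 = 0.125.
Nodes t₀,…,t₈ = 0, 0.125, 0.25, 0.375, 0.5, 0.625, 0.75, 0.875, 1.
f(t) = -t³ - 2t² - t: f₀=0, f₁=-0.158203125, f₂=-0.390625, f₃=-0.708984375, f₄=-1.125, f₅=-1.650390625, f₆=-2.296875, f₇=-3.076171875, f₈=-4.
(h/3)·[f₀ + 4f₁ + 2f₂ + 4f₃ + 2f₄ + 4f₅ + 2f₆ + 4f₇ + f₈] = 0.041667·(-34) = -1.4167.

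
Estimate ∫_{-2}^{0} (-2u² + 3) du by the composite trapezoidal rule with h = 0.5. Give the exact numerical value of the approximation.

h = (0 − (-2))/4 = 0.5.
Nodes u₀,…,u₄ = -2, -1.5, -1, -0.5, 0.
f(u) = -2u² + 3: f₀=-5, f₁=-1.5, f₂=1, f₃=2.5, f₄=3.
(h/2)·[f₀ + 2f₁ + 2f₂ + 2f₃ + f₄] = 0.25·(2) = 0.5.

0.5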